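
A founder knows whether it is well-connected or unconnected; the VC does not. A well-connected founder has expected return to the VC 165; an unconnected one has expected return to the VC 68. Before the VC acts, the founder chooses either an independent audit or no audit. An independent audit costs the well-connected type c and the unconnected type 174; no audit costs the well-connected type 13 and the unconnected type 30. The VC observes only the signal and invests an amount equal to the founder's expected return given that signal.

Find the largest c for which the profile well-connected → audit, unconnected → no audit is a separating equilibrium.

Under separation: audit → well-connected (pays 165); no audit → unconnected (pays 68).
Unconnected: 68 − 30 = 38 ≥ 165 − 174 = -9. Holds regardless of c. ✓
Well-connected: 165 − c ≥ 68 − 13, so c ≤ 165 − 55 = 110.

110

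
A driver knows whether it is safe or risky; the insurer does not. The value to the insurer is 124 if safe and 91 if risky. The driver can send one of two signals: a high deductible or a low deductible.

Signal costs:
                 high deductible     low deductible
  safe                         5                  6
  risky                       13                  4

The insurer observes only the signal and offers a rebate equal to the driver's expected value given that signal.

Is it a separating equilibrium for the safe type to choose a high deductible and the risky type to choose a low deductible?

No

If types separate, high deductible earns payment 124 and low deductible earns 91.
Safe: high deductible gives 124 − 5 = 119; low deductible gives 91 − 6 = 85. No deviation. ✓
Risky: low deductible gives 91 − 4 = 87; high deductible gives 124 − 13 = 111. Would deviate. ✗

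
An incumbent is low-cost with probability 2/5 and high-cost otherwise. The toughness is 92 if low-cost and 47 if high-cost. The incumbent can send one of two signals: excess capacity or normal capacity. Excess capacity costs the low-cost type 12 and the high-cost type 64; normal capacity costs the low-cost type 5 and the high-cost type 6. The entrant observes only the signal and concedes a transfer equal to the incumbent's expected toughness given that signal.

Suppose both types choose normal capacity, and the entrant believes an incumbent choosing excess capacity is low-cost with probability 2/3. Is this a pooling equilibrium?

No

On the equilibrium path (normal capacity) the entrant holds the prior 2/5 and pays 2/5·92 + 3/5·47 = 65. Off-path (excess capacity) belief 2/3 gives 2/3·92 + 1/3·47 = 77.
Low-cost: normal capacity gives 65 − 5 = 60; excess capacity gives 77 − 12 = 65. Deviates. ✗
High-cost: normal capacity gives 65 − 6 = 59; excess capacity gives 77 − 64 = 13. Stays. ✓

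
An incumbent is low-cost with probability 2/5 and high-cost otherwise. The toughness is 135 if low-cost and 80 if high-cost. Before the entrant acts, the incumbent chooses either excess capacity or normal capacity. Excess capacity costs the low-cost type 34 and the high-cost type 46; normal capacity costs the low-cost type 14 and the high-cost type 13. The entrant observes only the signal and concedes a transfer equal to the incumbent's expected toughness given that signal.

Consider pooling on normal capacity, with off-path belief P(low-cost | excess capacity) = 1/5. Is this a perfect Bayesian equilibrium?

At the pooled signal (normal capacity) the entrant holds the prior 2/5 and pays 2/5·135 + 3/5·80 = 102. Off-path (excess capacity) belief 1/5 gives 1/5·135 + 4/5·80 = 91.
Low-cost: normal capacity gives 102 − 14 = 88; excess capacity gives 91 − 34 = 57. Stays. ✓
High-cost: normal capacity gives 102 − 13 = 89; excess capacity gives 91 − 46 = 45. Stays. ✓

Yes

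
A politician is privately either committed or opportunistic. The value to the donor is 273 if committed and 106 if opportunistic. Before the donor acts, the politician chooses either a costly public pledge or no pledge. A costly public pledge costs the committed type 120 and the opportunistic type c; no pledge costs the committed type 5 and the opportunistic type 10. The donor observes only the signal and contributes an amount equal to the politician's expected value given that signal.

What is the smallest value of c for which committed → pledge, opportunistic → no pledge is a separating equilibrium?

Under separation: pledge → committed (pays 273); no pledge → opportunistic (pays 106).
Committed: 273 − 120 = 153 ≥ 106 − 5 = 101. Holds regardless of c. ✓
Opportunistic: 106 − 10 ≥ 273 − c, so c ≥ 273 − 96 = 177.

177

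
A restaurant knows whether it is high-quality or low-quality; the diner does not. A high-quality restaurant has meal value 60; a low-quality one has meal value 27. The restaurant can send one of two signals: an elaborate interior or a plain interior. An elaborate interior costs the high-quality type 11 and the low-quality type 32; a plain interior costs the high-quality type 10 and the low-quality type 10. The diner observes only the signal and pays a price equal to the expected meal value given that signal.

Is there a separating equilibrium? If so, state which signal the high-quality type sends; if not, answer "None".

None

Try high-quality → elaborate interior, low-quality → plain interior:
  Under separation the diner infers type exactly: elaborate interior → high-quality (pays 60), plain interior → low-quality (pays 27).
  High-quality: elaborate interior gives 60 − 11 = 49; plain interior gives 27 − 10 = 17. No deviation. ✓
  Low-quality: plain interior gives 27 − 10 = 17; elaborate interior gives 60 − 32 = 28. Would deviate. ✗
Try high-quality → plain interior, low-quality → elaborate interior:
  Under separation the diner infers type exactly: plain interior → high-quality (pays 60), elaborate interior → low-quality (pays 27).
  High-quality: plain interior gives 60 − 10 = 50; elaborate interior gives 27 − 11 = 16. No deviation. ✓
  Low-quality: elaborate interior gives 27 − 32 = -5; plain interior gives 60 − 10 = 50. Would deviate. ✗
Neither assignment is incentive-compatible.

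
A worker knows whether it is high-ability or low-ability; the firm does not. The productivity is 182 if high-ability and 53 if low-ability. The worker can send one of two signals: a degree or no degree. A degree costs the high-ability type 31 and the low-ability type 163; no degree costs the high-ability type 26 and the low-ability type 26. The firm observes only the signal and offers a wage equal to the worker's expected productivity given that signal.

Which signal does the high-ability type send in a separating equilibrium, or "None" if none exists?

Try high-ability → degree, low-ability → no degree:
  If types separate, degree earns payment 182 and no degree earns 53.
  High-ability: degree gives 182 − 31 = 151; no degree gives 53 − 26 = 27. No deviation. ✓
  Low-ability: no degree gives 53 − 26 = 27; degree gives 182 − 163 = 19. No deviation. ✓
Both hold — the high-ability type sends degree.

degree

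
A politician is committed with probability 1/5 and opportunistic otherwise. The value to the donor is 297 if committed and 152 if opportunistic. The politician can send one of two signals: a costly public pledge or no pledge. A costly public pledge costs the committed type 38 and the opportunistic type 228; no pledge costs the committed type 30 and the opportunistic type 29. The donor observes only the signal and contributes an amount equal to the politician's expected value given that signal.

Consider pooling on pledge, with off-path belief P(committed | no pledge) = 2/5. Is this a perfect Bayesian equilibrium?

At the pooled signal (pledge) the donor holds the prior 1/5 and pays 1/5·297 + 4/5·152 = 181. Off-path (no pledge) belief 2/5 gives 2/5·297 + 3/5·152 = 210.
Committed: pledge gives 181 − 38 = 143; no pledge gives 210 − 30 = 180. Deviates. ✗
Opportunistic: pledge gives 181 − 228 = -47; no pledge gives 210 − 29 = 181. Deviates. ✗

No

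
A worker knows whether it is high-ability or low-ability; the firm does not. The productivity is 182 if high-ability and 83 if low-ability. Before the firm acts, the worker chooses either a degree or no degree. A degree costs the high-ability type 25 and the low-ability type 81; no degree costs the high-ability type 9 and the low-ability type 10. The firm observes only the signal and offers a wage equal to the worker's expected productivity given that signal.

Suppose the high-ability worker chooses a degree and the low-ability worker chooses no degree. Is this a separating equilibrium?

No

Under separation the firm infers type exactly: degree → high-ability (pays 182), no degree → low-ability (pays 83).
High-ability: degree gives 182 − 25 = 157; no degree gives 83 − 9 = 74. No deviation. ✓
Low-ability: no degree gives 83 − 10 = 73; degree gives 182 − 81 = 101. Would deviate. ✗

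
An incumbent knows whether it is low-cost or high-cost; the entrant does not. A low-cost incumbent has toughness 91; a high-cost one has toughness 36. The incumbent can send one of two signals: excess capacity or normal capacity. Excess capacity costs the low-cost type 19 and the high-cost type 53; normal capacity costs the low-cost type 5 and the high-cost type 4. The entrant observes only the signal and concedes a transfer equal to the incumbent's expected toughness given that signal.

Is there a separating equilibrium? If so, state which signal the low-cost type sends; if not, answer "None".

Try low-cost → excess capacity, high-cost → normal capacity:
  Under separation the entrant infers type exactly: excess capacity → low-cost (pays 91), normal capacity → high-cost (pays 36).
  Low-cost: excess capacity gives 91 − 19 = 72; normal capacity gives 36 − 5 = 31. No deviation. ✓
  High-cost: normal capacity gives 36 − 4 = 32; excess capacity gives 91 − 53 = 38. Would deviate. ✗
Try low-cost → normal capacity, high-cost → excess capacity:
  Under separation the entrant infers type exactly: normal capacity → low-cost (pays 91), excess capacity → high-cost (pays 36).
  Low-cost: normal capacity gives 91 − 5 = 86; excess capacity gives 36 − 19 = 17. No deviation. ✓
  High-cost: excess capacity gives 36 − 53 = -17; normal capacity gives 91 − 4 = 87. Would deviate. ✗
Neither assignment is incentive-compatible.

None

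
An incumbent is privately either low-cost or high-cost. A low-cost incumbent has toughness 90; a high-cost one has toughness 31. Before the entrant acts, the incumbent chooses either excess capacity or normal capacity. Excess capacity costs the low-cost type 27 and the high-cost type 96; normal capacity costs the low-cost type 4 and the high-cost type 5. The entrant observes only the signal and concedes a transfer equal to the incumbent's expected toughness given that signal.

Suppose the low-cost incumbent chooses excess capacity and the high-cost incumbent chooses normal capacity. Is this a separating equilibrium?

Yes

If types separate, excess capacity earns payment 90 and normal capacity earns 31.
Low-cost: excess capacity gives 90 − 27 = 63; normal capacity gives 31 − 4 = 27. No deviation. ✓
High-cost: normal capacity gives 31 − 5 = 26; excess capacity gives 90 − 96 = -6. No deviation. ✓
Neither type gains from mimicking the other.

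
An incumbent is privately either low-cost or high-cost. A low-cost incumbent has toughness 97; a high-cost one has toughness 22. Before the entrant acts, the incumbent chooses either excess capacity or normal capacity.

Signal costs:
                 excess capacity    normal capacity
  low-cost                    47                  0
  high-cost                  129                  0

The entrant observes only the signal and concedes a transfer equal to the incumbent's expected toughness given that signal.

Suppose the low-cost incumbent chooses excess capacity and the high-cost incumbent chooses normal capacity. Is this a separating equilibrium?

Yes

Under separation the entrant infers type exactly: excess capacity → low-cost (pays 97), normal capacity → high-cost (pays 22).
Low-cost: excess capacity gives 97 − 47 = 50; normal capacity gives 22 − 0 = 22. No deviation. ✓
High-cost: normal capacity gives 22 − 0 = 22; excess capacity gives 97 − 129 = -32. No deviation. ✓
Neither type gains from mimicking the other.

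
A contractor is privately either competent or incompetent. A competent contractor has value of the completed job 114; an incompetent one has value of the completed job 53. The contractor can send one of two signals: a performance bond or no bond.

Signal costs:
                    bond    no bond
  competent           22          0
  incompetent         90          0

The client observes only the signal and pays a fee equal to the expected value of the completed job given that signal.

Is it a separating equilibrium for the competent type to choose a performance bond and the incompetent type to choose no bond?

Yes

If types separate, bond earns payment 114 and no bond earns 53.
Competent: bond gives 114 − 22 = 92; no bond gives 53 − 0 = 53. No deviation. ✓
Incompetent: no bond gives 53 − 0 = 53; bond gives 114 − 90 = 24. No deviation. ✓
Both incentive constraints hold.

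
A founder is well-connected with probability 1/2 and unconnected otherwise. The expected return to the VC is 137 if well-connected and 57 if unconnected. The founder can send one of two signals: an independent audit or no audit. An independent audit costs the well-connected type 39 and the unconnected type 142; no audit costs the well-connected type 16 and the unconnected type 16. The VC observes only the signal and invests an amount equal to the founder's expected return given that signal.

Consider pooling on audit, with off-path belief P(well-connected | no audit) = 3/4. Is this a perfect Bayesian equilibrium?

No

On the equilibrium path (audit) the VC holds the prior 1/2 and pays 1/2·137 + 1/2·57 = 97. Off-path (no audit) belief 3/4 gives 3/4·137 + 1/4·57 = 117.
Well-connected: audit gives 97 − 39 = 58; no audit gives 117 − 16 = 101. Deviates. ✗
Unconnected: audit gives 97 − 142 = -45; no audit gives 117 − 16 = 101. Deviates. ✗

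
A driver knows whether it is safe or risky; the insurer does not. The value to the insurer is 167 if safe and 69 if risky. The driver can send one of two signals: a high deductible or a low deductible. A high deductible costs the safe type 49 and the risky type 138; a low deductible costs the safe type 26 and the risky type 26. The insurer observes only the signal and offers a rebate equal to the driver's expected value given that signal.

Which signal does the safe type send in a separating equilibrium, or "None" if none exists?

Try safe → high deductible, risky → low deductible:
  If types separate, high deductible earns payment 167 and low deductible earns 69.
  Safe: high deductible gives 167 − 49 = 118; low deductible gives 69 − 26 = 43. No deviation. ✓
  Risky: low deductible gives 69 − 26 = 43; high deductible gives 167 − 138 = 29. No deviation. ✓
Both hold — the safe type sends high deductible.

high deductible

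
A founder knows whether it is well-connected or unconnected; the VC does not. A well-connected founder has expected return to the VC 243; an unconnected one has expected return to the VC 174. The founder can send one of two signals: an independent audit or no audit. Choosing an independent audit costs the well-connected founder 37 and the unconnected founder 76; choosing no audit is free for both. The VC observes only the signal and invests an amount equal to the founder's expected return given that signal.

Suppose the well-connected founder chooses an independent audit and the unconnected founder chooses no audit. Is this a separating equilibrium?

If types separate, audit earns payment 243 and no audit earns 174.
Well-connected: audit gives 243 − 37 = 206; no audit gives 174 − 0 = 174. No deviation. ✓
Unconnected: no audit gives 174 − 0 = 174; audit gives 243 − 76 = 167. No deviation. ✓
Both incentive constraints hold.

Yes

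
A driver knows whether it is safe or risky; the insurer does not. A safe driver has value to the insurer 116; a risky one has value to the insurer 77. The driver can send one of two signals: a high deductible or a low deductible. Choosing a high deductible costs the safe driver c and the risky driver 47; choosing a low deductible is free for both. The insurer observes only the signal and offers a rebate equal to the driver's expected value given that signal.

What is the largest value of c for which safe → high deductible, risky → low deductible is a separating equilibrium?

Under separation: high deductible → safe (pays 116); low deductible → risky (pays 77).
Risky: 77 − 0 = 77 ≥ 116 − 47 = 69. Holds regardless of c. ✓
Safe: 116 − c ≥ 77 − 0, so c ≤ 116 − 77 = 39.

39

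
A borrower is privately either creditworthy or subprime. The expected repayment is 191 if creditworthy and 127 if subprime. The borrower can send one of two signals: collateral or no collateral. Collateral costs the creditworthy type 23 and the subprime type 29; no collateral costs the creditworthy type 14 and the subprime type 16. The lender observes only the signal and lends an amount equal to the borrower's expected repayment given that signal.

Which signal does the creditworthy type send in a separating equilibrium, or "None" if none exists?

Try creditworthy → collateral, subprime → no collateral:
  If types separate, collateral earns payment 191 and no collateral earns 127.
  Creditworthy: collateral gives 191 − 23 = 168; no collateral gives 127 − 14 = 113. No deviation. ✓
  Subprime: no collateral gives 127 − 16 = 111; collateral gives 191 − 29 = 162. Would deviate. ✗
Try creditworthy → no collateral, subprime → collateral:
  If types separate, no collateral earns payment 191 and collateral earns 127.
  Creditworthy: no collateral gives 191 − 14 = 177; collateral gives 127 − 23 = 104. No deviation. ✓
  Subprime: collateral gives 127 − 29 = 98; no collateral gives 191 − 16 = 175. Would deviate. ✗
Neither assignment is incentive-compatible.

None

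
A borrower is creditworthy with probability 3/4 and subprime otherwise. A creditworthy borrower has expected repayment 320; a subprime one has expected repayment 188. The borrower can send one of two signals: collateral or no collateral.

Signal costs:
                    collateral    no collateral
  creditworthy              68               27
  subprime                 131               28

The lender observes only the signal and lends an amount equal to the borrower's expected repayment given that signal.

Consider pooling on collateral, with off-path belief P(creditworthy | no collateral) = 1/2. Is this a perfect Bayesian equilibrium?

No

On the equilibrium path (collateral) the lender holds the prior 3/4 and pays 3/4·320 + 1/4·188 = 287. Off-path (no collateral) belief 1/2 gives 1/2·320 + 1/2·188 = 254.
Creditworthy: collateral gives 287 − 68 = 219; no collateral gives 254 − 27 = 227. Deviates. ✗
Subprime: collateral gives 287 − 131 = 156; no collateral gives 254 − 28 = 226. Deviates. ✗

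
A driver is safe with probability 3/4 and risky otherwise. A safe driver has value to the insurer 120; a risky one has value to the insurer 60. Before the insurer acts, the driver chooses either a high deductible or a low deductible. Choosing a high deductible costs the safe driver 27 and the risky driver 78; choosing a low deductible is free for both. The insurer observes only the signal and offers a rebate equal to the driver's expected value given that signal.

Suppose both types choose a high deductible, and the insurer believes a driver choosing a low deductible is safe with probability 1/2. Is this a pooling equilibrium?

No

At the pooled signal (high deductible) the insurer holds the prior 3/4 and pays 3/4·120 + 1/4·60 = 105. Off-path (low deductible) belief 1/2 gives 1/2·120 + 1/2·60 = 90.
Safe: high deductible gives 105 − 27 = 78; low deductible gives 90 − 0 = 90. Deviates. ✗
Risky: high deductible gives 105 − 78 = 27; low deductible gives 90 − 0 = 90. Deviates. ✗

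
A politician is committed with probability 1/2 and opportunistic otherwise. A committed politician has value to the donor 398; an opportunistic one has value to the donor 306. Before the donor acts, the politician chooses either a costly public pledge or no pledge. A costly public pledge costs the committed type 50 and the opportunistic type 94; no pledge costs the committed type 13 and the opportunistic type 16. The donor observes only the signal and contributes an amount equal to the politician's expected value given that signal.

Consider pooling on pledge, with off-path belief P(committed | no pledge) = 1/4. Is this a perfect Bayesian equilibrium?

On the equilibrium path (pledge) the donor holds the prior 1/2 and pays 1/2·398 + 1/2·306 = 352. Off-path (no pledge) belief 1/4 gives 1/4·398 + 3/4·306 = 329.
Committed: pledge gives 352 − 50 = 302; no pledge gives 329 − 13 = 316. Deviates. ✗
Opportunistic: pledge gives 352 − 94 = 258; no pledge gives 329 − 16 = 313. Deviates. ✗

No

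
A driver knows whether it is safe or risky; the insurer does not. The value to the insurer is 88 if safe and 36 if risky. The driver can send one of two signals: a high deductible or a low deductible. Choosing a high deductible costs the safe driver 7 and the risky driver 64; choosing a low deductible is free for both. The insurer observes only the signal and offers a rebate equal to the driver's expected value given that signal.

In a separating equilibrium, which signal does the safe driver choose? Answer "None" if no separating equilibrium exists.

high deductible

Try safe → high deductible, risky → low deductible:
  If types separate, high deductible earns payment 88 and low deductible earns 36.
  Safe: high deductible gives 88 − 7 = 81; low deductible gives 36 − 0 = 36. No deviation. ✓
  Risky: low deductible gives 36 − 0 = 36; high deductible gives 88 − 64 = 24. No deviation. ✓
Both hold — the safe type sends high deductible.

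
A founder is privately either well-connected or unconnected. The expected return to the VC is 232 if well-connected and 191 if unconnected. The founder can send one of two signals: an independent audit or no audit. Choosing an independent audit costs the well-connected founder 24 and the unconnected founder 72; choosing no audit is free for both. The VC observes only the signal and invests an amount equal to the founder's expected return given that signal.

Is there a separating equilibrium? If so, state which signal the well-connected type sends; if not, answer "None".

Try well-connected → audit, unconnected → no audit:
  Under separation the VC infers type exactly: audit → well-connected (pays 232), no audit → unconnected (pays 191).
  Well-connected: audit gives 232 − 24 = 208; no audit gives 191 − 0 = 191. No deviation. ✓
  Unconnected: no audit gives 191 − 0 = 191; audit gives 232 − 72 = 160. No deviation. ✓
Both hold — the well-connected type sends audit.

audit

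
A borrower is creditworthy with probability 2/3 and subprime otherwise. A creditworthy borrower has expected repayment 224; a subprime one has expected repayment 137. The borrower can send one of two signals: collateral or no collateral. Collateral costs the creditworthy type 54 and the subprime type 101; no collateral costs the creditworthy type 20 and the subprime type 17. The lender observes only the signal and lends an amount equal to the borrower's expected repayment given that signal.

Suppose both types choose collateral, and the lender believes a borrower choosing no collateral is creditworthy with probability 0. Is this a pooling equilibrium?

No

At the pooled signal (collateral) the lender holds the prior 2/3 and pays 2/3·224 + 1/3·137 = 195. Off-path (no collateral) belief 0 gives 0·224 + 1·137 = 137.
Creditworthy: collateral gives 195 − 54 = 141; no collateral gives 137 − 20 = 117. Stays. ✓
Subprime: collateral gives 195 − 101 = 94; no collateral gives 137 − 17 = 120. Deviates. ✗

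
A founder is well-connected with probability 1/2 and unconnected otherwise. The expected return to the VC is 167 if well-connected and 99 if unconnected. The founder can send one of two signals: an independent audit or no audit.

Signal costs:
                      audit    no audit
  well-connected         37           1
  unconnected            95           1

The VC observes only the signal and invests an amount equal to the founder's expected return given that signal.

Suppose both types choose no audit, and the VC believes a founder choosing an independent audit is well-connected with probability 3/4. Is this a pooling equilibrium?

On the equilibrium path (no audit) the VC holds the prior 1/2 and pays 1/2·167 + 1/2·99 = 133. Off-path (audit) belief 3/4 gives 3/4·167 + 1/4·99 = 150.
Well-connected: no audit gives 133 − 1 = 132; audit gives 150 − 37 = 113. Stays. ✓
Unconnected: no audit gives 133 − 1 = 132; audit gives 150 − 95 = 55. Stays. ✓
Beliefs are Bayes-consistent on-path and both types best-respond.

Yes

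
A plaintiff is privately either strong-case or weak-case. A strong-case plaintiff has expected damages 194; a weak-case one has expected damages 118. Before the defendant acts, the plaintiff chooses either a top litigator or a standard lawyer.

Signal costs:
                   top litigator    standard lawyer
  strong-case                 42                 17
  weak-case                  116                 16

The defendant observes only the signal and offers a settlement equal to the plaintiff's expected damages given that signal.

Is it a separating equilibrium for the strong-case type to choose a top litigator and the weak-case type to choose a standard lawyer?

Yes

If types separate, top litigator earns payment 194 and standard lawyer earns 118.
Strong-case: top litigator gives 194 − 42 = 152; standard lawyer gives 118 − 17 = 101. No deviation. ✓
Weak-case: standard lawyer gives 118 − 16 = 102; top litigator gives 194 − 116 = 78. No deviation. ✓
Both incentive constraints hold.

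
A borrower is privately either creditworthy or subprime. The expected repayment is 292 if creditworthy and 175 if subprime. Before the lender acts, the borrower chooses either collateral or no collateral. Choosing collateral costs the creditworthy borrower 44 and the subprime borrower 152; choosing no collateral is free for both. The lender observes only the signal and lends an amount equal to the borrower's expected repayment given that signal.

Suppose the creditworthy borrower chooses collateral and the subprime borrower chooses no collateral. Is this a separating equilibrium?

Yes

If types separate, collateral earns payment 292 and no collateral earns 175.
Creditworthy: collateral gives 292 − 44 = 248; no collateral gives 175 − 0 = 175. No deviation. ✓
Subprime: no collateral gives 175 − 0 = 175; collateral gives 292 − 152 = 140. No deviation. ✓
Neither type gains from mimicking the other.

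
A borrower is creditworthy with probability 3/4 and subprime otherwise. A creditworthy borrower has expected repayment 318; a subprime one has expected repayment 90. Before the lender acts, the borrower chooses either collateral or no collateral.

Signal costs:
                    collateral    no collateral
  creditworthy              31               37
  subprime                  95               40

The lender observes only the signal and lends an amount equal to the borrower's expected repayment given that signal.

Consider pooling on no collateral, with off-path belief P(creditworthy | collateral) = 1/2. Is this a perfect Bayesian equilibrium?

At the pooled signal (no collateral) the lender holds the prior 3/4 and pays 3/4·318 + 1/4·90 = 261. Off-path (collateral) belief 1/2 gives 1/2·318 + 1/2·90 = 204.
Creditworthy: no collateral gives 261 − 37 = 224; collateral gives 204 − 31 = 173. Stays. ✓
Subprime: no collateral gives 261 − 40 = 221; collateral gives 204 − 95 = 109. Stays. ✓

Yes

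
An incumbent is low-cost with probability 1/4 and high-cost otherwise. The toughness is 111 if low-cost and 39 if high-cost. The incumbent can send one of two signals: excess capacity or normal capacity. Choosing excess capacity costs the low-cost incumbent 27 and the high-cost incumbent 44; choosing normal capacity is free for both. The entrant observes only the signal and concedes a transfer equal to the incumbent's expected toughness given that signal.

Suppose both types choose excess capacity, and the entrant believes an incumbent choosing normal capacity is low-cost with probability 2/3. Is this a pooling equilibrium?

No

On the equilibrium path (excess capacity) the entrant holds the prior 1/4 and pays 1/4·111 + 3/4·39 = 57. Off-path (normal capacity) belief 2/3 gives 2/3·111 + 1/3·39 = 87.
Low-cost: excess capacity gives 57 − 27 = 30; normal capacity gives 87 − 0 = 87. Deviates. ✗
High-cost: excess capacity gives 57 − 44 = 13; normal capacity gives 87 − 0 = 87. Deviates. ✗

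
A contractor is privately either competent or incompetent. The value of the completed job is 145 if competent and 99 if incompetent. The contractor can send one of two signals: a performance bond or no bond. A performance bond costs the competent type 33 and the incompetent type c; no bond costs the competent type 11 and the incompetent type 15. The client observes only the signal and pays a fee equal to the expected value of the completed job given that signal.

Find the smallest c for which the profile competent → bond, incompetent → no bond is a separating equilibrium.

61

Under separation: bond → competent (pays 145); no bond → incompetent (pays 99).
Competent: 145 − 33 = 112 ≥ 99 − 11 = 88. Holds regardless of c. ✓
Incompetent: 99 − 15 ≥ 145 − c, so c ≥ 145 − 84 = 61.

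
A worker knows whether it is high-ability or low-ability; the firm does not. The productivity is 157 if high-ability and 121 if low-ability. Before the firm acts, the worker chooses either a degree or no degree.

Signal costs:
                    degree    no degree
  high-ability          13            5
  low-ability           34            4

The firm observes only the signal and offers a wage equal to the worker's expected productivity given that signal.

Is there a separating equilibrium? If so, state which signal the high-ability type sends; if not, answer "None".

None

Try high-ability → degree, low-ability → no degree:
  If types separate, degree earns payment 157 and no degree earns 121.
  High-ability: degree gives 157 − 13 = 144; no degree gives 121 − 5 = 116. No deviation. ✓
  Low-ability: no degree gives 121 − 4 = 117; degree gives 157 − 34 = 123. Would deviate. ✗
Try high-ability → no degree, low-ability → degree:
  If types separate, no degree earns payment 157 and degree earns 121.
  High-ability: no degree gives 157 − 5 = 152; degree gives 121 − 13 = 108. No deviation. ✓
  Low-ability: degree gives 121 − 34 = 87; no degree gives 157 − 4 = 153. Would deviate. ✗
Neither assignment is incentive-compatible.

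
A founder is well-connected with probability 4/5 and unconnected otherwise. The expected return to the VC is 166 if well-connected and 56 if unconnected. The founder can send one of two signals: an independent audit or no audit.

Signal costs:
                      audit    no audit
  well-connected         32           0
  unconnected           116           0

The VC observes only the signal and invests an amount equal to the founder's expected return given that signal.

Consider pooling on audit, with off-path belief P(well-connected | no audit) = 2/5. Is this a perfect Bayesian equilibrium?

No

On the equilibrium path (audit) the VC holds the prior 4/5 and pays 4/5·166 + 1/5·56 = 144. Off-path (no audit) belief 2/5 gives 2/5·166 + 3/5·56 = 100.
Well-connected: audit gives 144 − 32 = 112; no audit gives 100 − 0 = 100. Stays. ✓
Unconnected: audit gives 144 − 116 = 28; no audit gives 100 − 0 = 100. Deviates. ✗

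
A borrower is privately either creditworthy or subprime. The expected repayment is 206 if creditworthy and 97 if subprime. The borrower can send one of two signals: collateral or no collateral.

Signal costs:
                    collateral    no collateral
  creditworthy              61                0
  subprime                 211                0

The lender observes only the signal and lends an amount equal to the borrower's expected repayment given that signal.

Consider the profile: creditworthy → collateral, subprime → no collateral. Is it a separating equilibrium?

Yes

Under separation the lender infers type exactly: collateral → creditworthy (pays 206), no collateral → subprime (pays 97).
Creditworthy: collateral gives 206 − 61 = 145; no collateral gives 97 − 0 = 97. No deviation. ✓
Subprime: no collateral gives 97 − 0 = 97; collateral gives 206 − 211 = -5. No deviation. ✓
Both incentive constraints hold.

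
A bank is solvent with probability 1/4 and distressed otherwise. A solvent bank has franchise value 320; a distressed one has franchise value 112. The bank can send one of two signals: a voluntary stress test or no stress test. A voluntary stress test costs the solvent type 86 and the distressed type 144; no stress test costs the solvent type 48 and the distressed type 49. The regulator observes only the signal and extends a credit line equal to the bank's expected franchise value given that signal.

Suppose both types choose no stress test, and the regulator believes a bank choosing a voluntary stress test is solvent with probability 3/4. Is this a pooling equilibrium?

On the equilibrium path (no stress test) the regulator holds the prior 1/4 and pays 1/4·320 + 3/4·112 = 164. Off-path (stress test) belief 3/4 gives 3/4·320 + 1/4·112 = 268.
Solvent: no stress test gives 164 − 48 = 116; stress test gives 268 − 86 = 182. Deviates. ✗
Distressed: no stress test gives 164 − 49 = 115; stress test gives 268 − 144 = 124. Deviates. ✗

No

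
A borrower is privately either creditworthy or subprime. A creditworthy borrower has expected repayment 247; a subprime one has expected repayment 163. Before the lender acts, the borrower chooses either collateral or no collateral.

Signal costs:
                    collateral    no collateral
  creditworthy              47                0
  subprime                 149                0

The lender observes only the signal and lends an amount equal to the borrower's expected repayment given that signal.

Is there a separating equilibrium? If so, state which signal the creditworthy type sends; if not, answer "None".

collateral

Try creditworthy → collateral, subprime → no collateral:
  If types separate, collateral earns payment 247 and no collateral earns 163.
  Creditworthy: collateral gives 247 − 47 = 200; no collateral gives 163 − 0 = 163. No deviation. ✓
  Subprime: no collateral gives 163 − 0 = 163; collateral gives 247 − 149 = 98. No deviation. ✓
Both hold — the creditworthy type sends collateral.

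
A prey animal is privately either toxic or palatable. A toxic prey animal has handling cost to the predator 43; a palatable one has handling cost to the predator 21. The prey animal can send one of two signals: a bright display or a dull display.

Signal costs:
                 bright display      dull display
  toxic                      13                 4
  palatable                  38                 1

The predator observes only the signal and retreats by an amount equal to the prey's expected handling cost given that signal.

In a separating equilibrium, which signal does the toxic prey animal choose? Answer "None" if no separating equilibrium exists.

Try toxic → bright display, palatable → dull display:
  If types separate, bright display earns payment 43 and dull display earns 21.
  Toxic: bright display gives 43 − 13 = 30; dull display gives 21 − 4 = 17. No deviation. ✓
  Palatable: dull display gives 21 − 1 = 20; bright display gives 43 − 38 = 5. No deviation. ✓
Both hold — the toxic type sends bright display.

bright display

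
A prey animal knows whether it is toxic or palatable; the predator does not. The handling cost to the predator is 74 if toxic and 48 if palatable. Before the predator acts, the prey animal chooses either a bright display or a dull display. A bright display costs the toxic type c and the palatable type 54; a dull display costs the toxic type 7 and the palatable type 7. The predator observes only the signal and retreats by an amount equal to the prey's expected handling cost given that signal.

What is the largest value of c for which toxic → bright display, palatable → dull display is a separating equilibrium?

Under separation: bright display → toxic (pays 74); dull display → palatable (pays 48).
Palatable: 48 − 7 = 41 ≥ 74 − 54 = 20. Holds regardless of c. ✓
Toxic: 74 − c ≥ 48 − 7, so c ≤ 74 − 41 = 33.

33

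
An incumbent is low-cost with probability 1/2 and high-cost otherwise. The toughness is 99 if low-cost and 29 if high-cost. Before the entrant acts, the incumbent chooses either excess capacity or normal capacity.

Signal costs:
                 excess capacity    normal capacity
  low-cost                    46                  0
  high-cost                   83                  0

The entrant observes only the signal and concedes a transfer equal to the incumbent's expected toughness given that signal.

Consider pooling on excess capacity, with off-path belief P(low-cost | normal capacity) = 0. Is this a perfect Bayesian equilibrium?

No

At the pooled signal (excess capacity) the entrant holds the prior 1/2 and pays 1/2·99 + 1/2·29 = 64. Off-path (normal capacity) belief 0 gives 0·99 + 1·29 = 29.
Low-cost: excess capacity gives 64 − 46 = 18; normal capacity gives 29 − 0 = 29. Deviates. ✗
High-cost: excess capacity gives 64 − 83 = -19; normal capacity gives 29 − 0 = 29. Deviates. ✗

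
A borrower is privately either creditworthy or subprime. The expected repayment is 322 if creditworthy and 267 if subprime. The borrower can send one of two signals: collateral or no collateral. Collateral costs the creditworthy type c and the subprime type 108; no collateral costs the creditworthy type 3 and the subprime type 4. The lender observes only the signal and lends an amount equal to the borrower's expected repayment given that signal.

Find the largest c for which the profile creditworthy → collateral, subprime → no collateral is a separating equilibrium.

58

Under separation: collateral → creditworthy (pays 322); no collateral → subprime (pays 267).
Subprime: 267 − 4 = 263 ≥ 322 − 108 = 214. Holds regardless of c. ✓
Creditworthy: 322 − c ≥ 267 − 3, so c ≤ 322 − 264 = 58.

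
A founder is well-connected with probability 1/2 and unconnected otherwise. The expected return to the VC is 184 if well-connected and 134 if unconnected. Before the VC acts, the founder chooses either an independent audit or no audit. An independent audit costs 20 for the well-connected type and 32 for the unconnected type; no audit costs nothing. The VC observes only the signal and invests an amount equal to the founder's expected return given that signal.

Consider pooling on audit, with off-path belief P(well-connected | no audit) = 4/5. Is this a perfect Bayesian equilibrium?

At the pooled signal (audit) the VC holds the prior 1/2 and pays 1/2·184 + 1/2·134 = 159. Off-path (no audit) belief 4/5 gives 4/5·184 + 1/5·134 = 174.
Well-connected: audit gives 159 − 20 = 139; no audit gives 174 − 0 = 174. Deviates. ✗
Unconnected: audit gives 159 − 32 = 127; no audit gives 174 − 0 = 174. Deviates. ✗

No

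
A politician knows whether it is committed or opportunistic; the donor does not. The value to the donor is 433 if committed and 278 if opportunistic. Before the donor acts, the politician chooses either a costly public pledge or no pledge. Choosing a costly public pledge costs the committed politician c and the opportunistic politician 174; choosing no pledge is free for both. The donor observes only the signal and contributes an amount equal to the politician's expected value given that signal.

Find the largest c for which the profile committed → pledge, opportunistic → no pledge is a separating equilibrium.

Under separation: pledge → committed (pays 433); no pledge → opportunistic (pays 278).
Opportunistic: 278 − 0 = 278 ≥ 433 − 174 = 259. Holds regardless of c. ✓
Committed: 433 − c ≥ 278 − 0, so c ≤ 433 − 278 = 155.

155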